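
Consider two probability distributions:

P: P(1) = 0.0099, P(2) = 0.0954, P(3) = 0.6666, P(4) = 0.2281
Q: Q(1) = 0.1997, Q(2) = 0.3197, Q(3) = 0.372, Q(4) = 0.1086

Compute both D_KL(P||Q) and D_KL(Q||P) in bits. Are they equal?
D_KL(P||Q) = 0.5958 bits, D_KL(Q||P) = 0.9940 bits. No, they are not equal.

D_KL(P||Q) = Σ P(x) log₂(P(x)/Q(x))

Computing term by term:
  P(1)·log₂(P(1)/Q(1)) = 0.0099·log₂(0.0099/0.1997) = -0.04291
  P(2)·log₂(P(2)/Q(2)) = 0.0954·log₂(0.0954/0.3197) = -0.16644
  P(3)·log₂(P(3)/Q(3)) = 0.6666·log₂(0.6666/0.372) = 0.56096
  P(4)·log₂(P(4)/Q(4)) = 0.2281·log₂(0.2281/0.1086) = 0.24421

D_KL(P||Q) = -0.04291 - 0.16644 + 0.56096 + 0.24421 = 0.59582 ≈ 0.5958 bits

D_KL(Q||P) = Σ Q(x) log₂(Q(x)/P(x))

Computing term by term:
  Q(1)·log₂(Q(1)/P(1)) = 0.1997·log₂(0.1997/0.0099) = 0.86555
  Q(2)·log₂(Q(2)/P(2)) = 0.3197·log₂(0.3197/0.0954) = 0.55777
  Q(3)·log₂(Q(3)/P(3)) = 0.372·log₂(0.372/0.6666) = -0.31304
  Q(4)·log₂(Q(4)/P(4)) = 0.1086·log₂(0.1086/0.2281) = -0.11627

D_KL(Q||P) = 0.86555 + 0.55777 - 0.31304 - 0.11627 = 0.99401 ≈ 0.9940 bits

These are NOT equal (difference: 0.3982 bits). KL divergence is asymmetric: D_KL(P||Q) ≠ D_KL(Q||P) in general.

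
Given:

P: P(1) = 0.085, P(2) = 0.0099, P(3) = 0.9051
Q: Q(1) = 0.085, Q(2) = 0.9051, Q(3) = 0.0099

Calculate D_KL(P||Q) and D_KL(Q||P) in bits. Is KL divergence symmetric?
D_KL(P||Q) = 5.8318 bits, D_KL(Q||P) = 5.8318 bits. The two values coincide for this particular pair, but no — KL divergence is not symmetric in general.

D_KL(P||Q) = Σ P(x) log₂(P(x)/Q(x))

Computing term by term:
  P(1)·log₂(P(1)/Q(1)) = 0.085·log₂(0.085/0.085) = 0.00000
  P(2)·log₂(P(2)/Q(2)) = 0.0099·log₂(0.0099/0.9051) = -0.06449
  P(3)·log₂(P(3)/Q(3)) = 0.9051·log₂(0.9051/0.0099) = 5.89628

D_KL(P||Q) = 0.00000 - 0.06449 + 5.89628 = 5.83179 ≈ 5.8318 bits

D_KL(Q||P) = Σ Q(x) log₂(Q(x)/P(x))

Computing term by term:
  Q(1)·log₂(Q(1)/P(1)) = 0.085·log₂(0.085/0.085) = 0.00000
  Q(2)·log₂(Q(2)/P(2)) = 0.9051·log₂(0.9051/0.0099) = 5.89628
  Q(3)·log₂(Q(3)/P(3)) = 0.0099·log₂(0.0099/0.9051) = -0.06449

D_KL(Q||P) = 0.00000 + 5.89628 - 0.06449 = 5.83179 ≈ 5.8318 bits

These ARE equal here. Q is P with outcomes relabeled (Q(2) = P(3), Q(3) = P(2)) by a relabeling that is its own inverse, so the two sums contain exactly the same terms in a different order. This is a special case — KL divergence is not symmetric in general: D_KL(P||Q) ≠ D_KL(Q||P) for most P, Q.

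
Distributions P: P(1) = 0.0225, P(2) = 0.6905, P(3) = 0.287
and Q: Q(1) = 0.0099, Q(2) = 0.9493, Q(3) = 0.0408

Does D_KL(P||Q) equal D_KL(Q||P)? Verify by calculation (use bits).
D_KL(P||Q) = 0.5173 bits, D_KL(Q||P) = 0.3094 bits. No — D_KL(P||Q) ≠ D_KL(Q||P) for this pair.

D_KL(P||Q) = Σ P(x) log₂(P(x)/Q(x))

Computing term by term:
  P(1)·log₂(P(1)/Q(1)) = 0.0225·log₂(0.0225/0.0099) = 0.02665
  P(2)·log₂(P(2)/Q(2)) = 0.6905·log₂(0.6905/0.9493) = -0.31709
  P(3)·log₂(P(3)/Q(3)) = 0.287·log₂(0.287/0.0408) = 0.80774

D_KL(P||Q) = 0.02665 - 0.31709 + 0.80774 = 0.51730 ≈ 0.5173 bits

D_KL(Q||P) = Σ Q(x) log₂(Q(x)/P(x))

Computing term by term:
  Q(1)·log₂(Q(1)/P(1)) = 0.0099·log₂(0.0099/0.0225) = -0.01173
  Q(2)·log₂(Q(2)/P(2)) = 0.9493·log₂(0.9493/0.6905) = 0.43594
  Q(3)·log₂(Q(3)/P(3)) = 0.0408·log₂(0.0408/0.287) = -0.11483

D_KL(Q||P) = -0.01173 + 0.43594 - 0.11483 = 0.30938 ≈ 0.3094 bits

These are NOT equal (difference: 0.2079 bits). KL divergence is asymmetric: D_KL(P||Q) ≠ D_KL(Q||P) in general.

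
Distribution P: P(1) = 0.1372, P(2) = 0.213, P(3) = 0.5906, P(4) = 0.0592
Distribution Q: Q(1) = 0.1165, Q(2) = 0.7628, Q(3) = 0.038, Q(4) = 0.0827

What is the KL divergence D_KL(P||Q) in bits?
1.9495 bits

D_KL(P||Q) = Σ P(x) log₂(P(x)/Q(x))

Computing term by term:
  P(1)·log₂(P(1)/Q(1)) = 0.1372·log₂(0.1372/0.1165) = 0.03237
  P(2)·log₂(P(2)/Q(2)) = 0.213·log₂(0.213/0.7628) = -0.39202
  P(3)·log₂(P(3)/Q(3)) = 0.5906·log₂(0.5906/0.038) = 2.33766
  P(4)·log₂(P(4)/Q(4)) = 0.0592·log₂(0.0592/0.0827) = -0.02855

D_KL(P||Q) = 0.03237 - 0.39202 + 2.33766 - 0.02855 = 1.94946 ≈ 1.9495 bits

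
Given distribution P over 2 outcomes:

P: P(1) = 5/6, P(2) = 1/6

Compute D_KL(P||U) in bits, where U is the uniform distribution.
0.3500 bits

U(i) = 1/2 for all i

D_KL(P||U) = Σ P(x) log₂(P(x) / (1/2))
           = Σ P(x) log₂(P(x)) + log₂(2)
           = log₂(2) - H(P)

H(P) = -Σ P(x) log₂(P(x)):
  -P(1)·log₂(P(1)) = -(5/6)·log₂(5/6) = 0.21920
  -P(2)·log₂(P(2)) = -(1/6)·log₂(1/6) = 0.43083
H(P) = 0.21920 + 0.43083 = 0.65003 bits

log₂(2) = 1.00000 bits

D_KL(P||U) = 1.00000 - 0.65003 = 0.34997 ≈ 0.3500 bits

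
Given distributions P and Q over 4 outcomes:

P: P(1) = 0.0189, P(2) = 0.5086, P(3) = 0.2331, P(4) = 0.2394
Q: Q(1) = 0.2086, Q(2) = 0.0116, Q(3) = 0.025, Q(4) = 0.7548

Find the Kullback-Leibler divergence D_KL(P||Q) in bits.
3.0628 bits

D_KL(P||Q) = Σ P(x) log₂(P(x)/Q(x))

Computing term by term:
  P(1)·log₂(P(1)/Q(1)) = 0.0189·log₂(0.0189/0.2086) = -0.06547
  P(2)·log₂(P(2)/Q(2)) = 0.5086·log₂(0.5086/0.0116) = 2.77407
  P(3)·log₂(P(3)/Q(3)) = 0.2331·log₂(0.2331/0.025) = 0.75080
  P(4)·log₂(P(4)/Q(4)) = 0.2394·log₂(0.2394/0.7548) = -0.39661

D_KL(P||Q) = -0.06547 + 2.77407 + 0.75080 - 0.39661 = 3.06279 ≈ 3.0628 bits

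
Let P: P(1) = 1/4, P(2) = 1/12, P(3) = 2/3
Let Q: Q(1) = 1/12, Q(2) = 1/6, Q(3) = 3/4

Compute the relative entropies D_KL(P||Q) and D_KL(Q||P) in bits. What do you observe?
D_KL(P||Q) = 0.1996 bits, D_KL(Q||P) = 0.1620 bits. The two directions give different values (D_KL(P||Q) exceeds D_KL(Q||P) by 0.0376 bits): KL divergence is asymmetric.

D_KL(P||Q) = Σ P(x) log₂(P(x)/Q(x))

Computing term by term:
  P(1)·log₂(P(1)/Q(1)) = (1/4)·log₂((1/4)/(1/12)) = 0.39624
  P(2)·log₂(P(2)/Q(2)) = (1/12)·log₂((1/12)/(1/6)) = -0.08333
  P(3)·log₂(P(3)/Q(3)) = (2/3)·log₂((2/3)/(3/4)) = -0.11328

D_KL(P||Q) = 0.39624 - 0.08333 - 0.11328 = 0.19963 ≈ 0.1996 bits

D_KL(Q||P) = Σ Q(x) log₂(Q(x)/P(x))

Computing term by term:
  Q(1)·log₂(Q(1)/P(1)) = (1/12)·log₂((1/12)/(1/4)) = -0.13208
  Q(2)·log₂(Q(2)/P(2)) = (1/6)·log₂((1/6)/(1/12)) = 0.16667
  Q(3)·log₂(Q(3)/P(3)) = (3/4)·log₂((3/4)/(2/3)) = 0.12744

D_KL(Q||P) = -0.13208 + 0.16667 + 0.12744 = 0.16203 ≈ 0.1620 bits

These are NOT equal (difference: 0.0376 bits). KL divergence is asymmetric: D_KL(P||Q) ≠ D_KL(Q||P) in general.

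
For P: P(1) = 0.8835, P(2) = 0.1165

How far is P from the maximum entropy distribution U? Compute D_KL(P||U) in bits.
0.4808 bits

U(i) = 1/2 for all i

D_KL(P||U) = Σ P(x) log₂(P(x) / (1/2))
           = Σ P(x) log₂(P(x)) + log₂(2)
           = log₂(2) - H(P)

H(P) = -Σ P(x) log₂(P(x)):
  -P(1)·log₂(P(1)) = -(0.8835)·log₂(0.8835) = 0.15788
  -P(2)·log₂(P(2)) = -(0.1165)·log₂(0.1165) = 0.36134
H(P) = 0.15788 + 0.36134 = 0.51922 bits

log₂(2) = 1.00000 bits

D_KL(P||U) = 1.00000 - 0.51922 = 0.48078 ≈ 0.4808 bits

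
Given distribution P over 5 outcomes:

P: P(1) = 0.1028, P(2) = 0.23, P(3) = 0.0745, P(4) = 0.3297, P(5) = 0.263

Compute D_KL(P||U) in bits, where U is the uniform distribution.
0.1832 bits

U(i) = 1/5 for all i

D_KL(P||U) = Σ P(x) log₂(P(x) / (1/5))
           = Σ P(x) log₂(P(x)) + log₂(5)
           = log₂(5) - H(P)

H(P) = -Σ P(x) log₂(P(x)):
  -P(1)·log₂(P(1)) = -(0.1028)·log₂(0.1028) = 0.33740
  -P(2)·log₂(P(2)) = -(0.23)·log₂(0.23) = 0.48767
  -P(3)·log₂(P(3)) = -(0.0745)·log₂(0.0745) = 0.27912
  -P(4)·log₂(P(4)) = -(0.3297)·log₂(0.3297) = 0.52778
  -P(5)·log₂(P(5)) = -(0.263)·log₂(0.263) = 0.50677
H(P) = 0.33740 + 0.48767 + 0.27912 + 0.52778 + 0.50677 = 2.13874 bits

log₂(5) = 2.32193 bits

D_KL(P||U) = 2.32193 - 2.13874 = 0.18319 ≈ 0.1832 bits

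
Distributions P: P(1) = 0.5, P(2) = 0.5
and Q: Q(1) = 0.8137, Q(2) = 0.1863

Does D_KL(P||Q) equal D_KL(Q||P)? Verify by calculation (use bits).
D_KL(P||Q) = 0.3609 bits, D_KL(Q||P) = 0.3063 bits. No — D_KL(P||Q) ≠ D_KL(Q||P) for this pair.

D_KL(P||Q) = Σ P(x) log₂(P(x)/Q(x))

Computing term by term:
  P(1)·log₂(P(1)/Q(1)) = 0.5·log₂(0.5/0.8137) = -0.35128
  P(2)·log₂(P(2)/Q(2)) = 0.5·log₂(0.5/0.1863) = 0.71215

D_KL(P||Q) = -0.35128 + 0.71215 = 0.36087 ≈ 0.3609 bits

D_KL(Q||P) = Σ Q(x) log₂(Q(x)/P(x))

Computing term by term:
  Q(1)·log₂(Q(1)/P(1)) = 0.8137·log₂(0.8137/0.5) = 0.57168
  Q(2)·log₂(Q(2)/P(2)) = 0.1863·log₂(0.1863/0.5) = -0.26535

D_KL(Q||P) = 0.57168 - 0.26535 = 0.30633 ≈ 0.3063 bits

These are NOT equal (difference: 0.0546 bits). KL divergence is asymmetric: D_KL(P||Q) ≠ D_KL(Q||P) in general.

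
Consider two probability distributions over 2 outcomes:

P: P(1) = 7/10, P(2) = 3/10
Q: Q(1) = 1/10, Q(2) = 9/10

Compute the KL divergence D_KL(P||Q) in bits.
1.4897 bits

D_KL(P||Q) = Σ P(x) log₂(P(x)/Q(x))

Computing term by term:
  P(1)·log₂(P(1)/Q(1)) = (7/10)·log₂((7/10)/(1/10)) = 1.96515
  P(2)·log₂(P(2)/Q(2)) = (3/10)·log₂((3/10)/(9/10)) = -0.47549

D_KL(P||Q) = 1.96515 - 0.47549 = 1.48966 ≈ 1.4897 bits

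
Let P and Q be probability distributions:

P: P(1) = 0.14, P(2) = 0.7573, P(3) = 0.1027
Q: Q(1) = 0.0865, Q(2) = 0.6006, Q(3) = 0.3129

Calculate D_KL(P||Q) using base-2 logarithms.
0.1855 bits

D_KL(P||Q) = Σ P(x) log₂(P(x)/Q(x))

Computing term by term:
  P(1)·log₂(P(1)/Q(1)) = 0.14·log₂(0.14/0.0865) = 0.09725
  P(2)·log₂(P(2)/Q(2)) = 0.7573·log₂(0.7573/0.6006) = 0.25329
  P(3)·log₂(P(3)/Q(3)) = 0.1027·log₂(0.1027/0.3129) = -0.16507

D_KL(P||Q) = 0.09725 + 0.25329 - 0.16507 = 0.18547 ≈ 0.1855 bits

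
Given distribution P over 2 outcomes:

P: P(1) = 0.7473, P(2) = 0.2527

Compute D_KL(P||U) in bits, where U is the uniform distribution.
0.1845 bits

U(i) = 1/2 for all i

D_KL(P||U) = Σ P(x) log₂(P(x) / (1/2))
           = Σ P(x) log₂(P(x)) + log₂(2)
           = log₂(2) - H(P)

H(P) = -Σ P(x) log₂(P(x)):
  -P(1)·log₂(P(1)) = -(0.7473)·log₂(0.7473) = 0.31405
  -P(2)·log₂(P(2)) = -(0.2527)·log₂(0.2527) = 0.50148
H(P) = 0.31405 + 0.50148 = 0.81553 bits

log₂(2) = 1.00000 bits

D_KL(P||U) = 1.00000 - 0.81553 = 0.18447 ≈ 0.1845 bits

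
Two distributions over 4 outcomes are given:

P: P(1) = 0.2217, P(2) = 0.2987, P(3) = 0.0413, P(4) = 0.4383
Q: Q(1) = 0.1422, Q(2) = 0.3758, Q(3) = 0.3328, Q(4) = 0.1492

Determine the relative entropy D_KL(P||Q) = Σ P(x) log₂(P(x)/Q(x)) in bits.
0.6002 bits

D_KL(P||Q) = Σ P(x) log₂(P(x)/Q(x))

Computing term by term:
  P(1)·log₂(P(1)/Q(1)) = 0.2217·log₂(0.2217/0.1422) = 0.14204
  P(2)·log₂(P(2)/Q(2)) = 0.2987·log₂(0.2987/0.3758) = -0.09895
  P(3)·log₂(P(3)/Q(3)) = 0.0413·log₂(0.0413/0.3328) = -0.12433
  P(4)·log₂(P(4)/Q(4)) = 0.4383·log₂(0.4383/0.1492) = 0.68141

D_KL(P||Q) = 0.14204 - 0.09895 - 0.12433 + 0.68141 = 0.60017 ≈ 0.6002 bits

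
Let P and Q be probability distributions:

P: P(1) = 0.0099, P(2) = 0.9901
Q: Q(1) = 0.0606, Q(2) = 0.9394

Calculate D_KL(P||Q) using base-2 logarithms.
0.0492 bits

D_KL(P||Q) = Σ P(x) log₂(P(x)/Q(x))

Computing term by term:
  P(1)·log₂(P(1)/Q(1)) = 0.0099·log₂(0.0099/0.0606) = -0.02588
  P(2)·log₂(P(2)/Q(2)) = 0.9901·log₂(0.9901/0.9394) = 0.07508

D_KL(P||Q) = -0.02588 + 0.07508 = 0.04920 ≈ 0.0492 bits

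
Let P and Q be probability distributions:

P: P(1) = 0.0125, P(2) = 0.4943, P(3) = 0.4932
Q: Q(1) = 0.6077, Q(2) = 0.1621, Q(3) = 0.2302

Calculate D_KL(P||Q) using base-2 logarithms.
1.2672 bits

D_KL(P||Q) = Σ P(x) log₂(P(x)/Q(x))

Computing term by term:
  P(1)·log₂(P(1)/Q(1)) = 0.0125·log₂(0.0125/0.6077) = -0.07004
  P(2)·log₂(P(2)/Q(2)) = 0.4943·log₂(0.4943/0.1621) = 0.79508
  P(3)·log₂(P(3)/Q(3)) = 0.4932·log₂(0.4932/0.2302) = 0.54217

D_KL(P||Q) = -0.07004 + 0.79508 + 0.54217 = 1.26721 ≈ 1.2672 bits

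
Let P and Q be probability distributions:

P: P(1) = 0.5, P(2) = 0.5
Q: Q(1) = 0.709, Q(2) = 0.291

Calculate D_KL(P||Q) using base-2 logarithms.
0.1385 bits

D_KL(P||Q) = Σ P(x) log₂(P(x)/Q(x))

Computing term by term:
  P(1)·log₂(P(1)/Q(1)) = 0.5·log₂(0.5/0.709) = -0.25193
  P(2)·log₂(P(2)/Q(2)) = 0.5·log₂(0.5/0.291) = 0.39045

D_KL(P||Q) = -0.25193 + 0.39045 = 0.13852 ≈ 0.1385 bits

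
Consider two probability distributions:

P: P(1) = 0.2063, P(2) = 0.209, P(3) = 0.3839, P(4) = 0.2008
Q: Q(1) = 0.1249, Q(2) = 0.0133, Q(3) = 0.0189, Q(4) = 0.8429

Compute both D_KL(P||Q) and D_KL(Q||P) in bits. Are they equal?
D_KL(P||Q) = 2.2321 bits, D_KL(Q||P) = 1.5191 bits. No, they are not equal.

D_KL(P||Q) = Σ P(x) log₂(P(x)/Q(x))

Computing term by term:
  P(1)·log₂(P(1)/Q(1)) = 0.2063·log₂(0.2063/0.1249) = 0.14936
  P(2)·log₂(P(2)/Q(2)) = 0.209·log₂(0.209/0.0133) = 0.83057
  P(3)·log₂(P(3)/Q(3)) = 0.3839·log₂(0.3839/0.0189) = 1.66777
  P(4)·log₂(P(4)/Q(4)) = 0.2008·log₂(0.2008/0.8429) = -0.41558

D_KL(P||Q) = 0.14936 + 0.83057 + 1.66777 - 0.41558 = 2.23212 ≈ 2.2321 bits

D_KL(Q||P) = Σ Q(x) log₂(Q(x)/P(x))

Computing term by term:
  Q(1)·log₂(Q(1)/P(1)) = 0.1249·log₂(0.1249/0.2063) = -0.09042
  Q(2)·log₂(Q(2)/P(2)) = 0.0133·log₂(0.0133/0.209) = -0.05285
  Q(3)·log₂(Q(3)/P(3)) = 0.0189·log₂(0.0189/0.3839) = -0.08211
  Q(4)·log₂(Q(4)/P(4)) = 0.8429·log₂(0.8429/0.2008) = 1.74447

D_KL(Q||P) = -0.09042 - 0.05285 - 0.08211 + 1.74447 = 1.51909 ≈ 1.5191 bits

These are NOT equal (difference: 0.7130 bits). KL divergence is asymmetric: D_KL(P||Q) ≠ D_KL(Q||P) in general.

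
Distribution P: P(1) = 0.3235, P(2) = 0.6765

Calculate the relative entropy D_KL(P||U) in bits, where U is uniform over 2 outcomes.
0.0919 bits

U(i) = 1/2 for all i

D_KL(P||U) = Σ P(x) log₂(P(x) / (1/2))
           = Σ P(x) log₂(P(x)) + log₂(2)
           = log₂(2) - H(P)

H(P) = -Σ P(x) log₂(P(x)):
  -P(1)·log₂(P(1)) = -(0.3235)·log₂(0.3235) = 0.52671
  -P(2)·log₂(P(2)) = -(0.6765)·log₂(0.6765) = 0.38144
H(P) = 0.52671 + 0.38144 = 0.90815 bits

log₂(2) = 1.00000 bits

D_KL(P||U) = 1.00000 - 0.90815 = 0.09185 ≈ 0.0919 bits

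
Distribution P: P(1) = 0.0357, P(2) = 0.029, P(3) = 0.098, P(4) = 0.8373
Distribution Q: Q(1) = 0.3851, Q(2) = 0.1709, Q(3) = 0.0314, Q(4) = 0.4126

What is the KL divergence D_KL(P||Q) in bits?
0.8191 bits

D_KL(P||Q) = Σ P(x) log₂(P(x)/Q(x))

Computing term by term:
  P(1)·log₂(P(1)/Q(1)) = 0.0357·log₂(0.0357/0.3851) = -0.12250
  P(2)·log₂(P(2)/Q(2)) = 0.029·log₂(0.029/0.1709) = -0.07421
  P(3)·log₂(P(3)/Q(3)) = 0.098·log₂(0.098/0.0314) = 0.16092
  P(4)·log₂(P(4)/Q(4)) = 0.8373·log₂(0.8373/0.4126) = 0.85488

D_KL(P||Q) = -0.12250 - 0.07421 + 0.16092 + 0.85488 = 0.81909 ≈ 0.8191 bits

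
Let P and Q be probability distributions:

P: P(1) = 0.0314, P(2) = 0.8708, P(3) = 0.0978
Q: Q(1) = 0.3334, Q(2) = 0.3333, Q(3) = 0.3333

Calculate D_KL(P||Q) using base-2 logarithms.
0.9265 bits

D_KL(P||Q) = Σ P(x) log₂(P(x)/Q(x))

Computing term by term:
  P(1)·log₂(P(1)/Q(1)) = 0.0314·log₂(0.0314/0.3334) = -0.10702
  P(2)·log₂(P(2)/Q(2)) = 0.8708·log₂(0.8708/0.3333) = 1.20651
  P(3)·log₂(P(3)/Q(3)) = 0.0978·log₂(0.0978/0.3333) = -0.17300

D_KL(P||Q) = -0.10702 + 1.20651 - 0.17300 = 0.92649 ≈ 0.9265 bits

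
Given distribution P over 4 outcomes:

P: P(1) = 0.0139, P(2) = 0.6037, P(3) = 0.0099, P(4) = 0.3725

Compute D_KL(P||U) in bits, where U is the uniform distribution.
0.8781 bits

U(i) = 1/4 for all i

D_KL(P||U) = Σ P(x) log₂(P(x) / (1/4))
           = Σ P(x) log₂(P(x)) + log₂(4)
           = log₂(4) - H(P)

H(P) = -Σ P(x) log₂(P(x)):
  -P(1)·log₂(P(1)) = -(0.0139)·log₂(0.0139) = 0.08575
  -P(2)·log₂(P(2)) = -(0.6037)·log₂(0.6037) = 0.43955
  -P(3)·log₂(P(3)) = -(0.0099)·log₂(0.0099) = 0.06592
  -P(4)·log₂(P(4)) = -(0.3725)·log₂(0.3725) = 0.53070
H(P) = 0.08575 + 0.43955 + 0.06592 + 0.53070 = 1.12192 bits

log₂(4) = 2.00000 bits

D_KL(P||U) = 2.00000 - 1.12192 = 0.87808 ≈ 0.8781 bits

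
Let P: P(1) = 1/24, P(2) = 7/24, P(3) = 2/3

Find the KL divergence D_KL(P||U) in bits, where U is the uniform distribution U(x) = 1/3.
0.4855 bits

U(i) = 1/3 for all i

D_KL(P||U) = Σ P(x) log₂(P(x) / (1/3))
           = Σ P(x) log₂(P(x)) + log₂(3)
           = log₂(3) - H(P)

H(P) = -Σ P(x) log₂(P(x)):
  -P(1)·log₂(P(1)) = -(1/24)·log₂(1/24) = 0.19104
  -P(2)·log₂(P(2)) = -(7/24)·log₂(7/24) = 0.51847
  -P(3)·log₂(P(3)) = -(2/3)·log₂(2/3) = 0.38998
H(P) = 0.19104 + 0.51847 + 0.38998 = 1.09949 bits

log₂(3) = 1.58496 bits

D_KL(P||U) = 1.58496 - 1.09949 = 0.48547 ≈ 0.4855 bits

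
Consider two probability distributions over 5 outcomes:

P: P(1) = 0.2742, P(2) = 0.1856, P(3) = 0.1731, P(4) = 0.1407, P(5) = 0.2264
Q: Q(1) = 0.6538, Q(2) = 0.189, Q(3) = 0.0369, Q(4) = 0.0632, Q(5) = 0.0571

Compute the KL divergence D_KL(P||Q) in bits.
0.6498 bits

D_KL(P||Q) = Σ P(x) log₂(P(x)/Q(x))

Computing term by term:
  P(1)·log₂(P(1)/Q(1)) = 0.2742·log₂(0.2742/0.6538) = -0.34374
  P(2)·log₂(P(2)/Q(2)) = 0.1856·log₂(0.1856/0.189) = -0.00486
  P(3)·log₂(P(3)/Q(3)) = 0.1731·log₂(0.1731/0.0369) = 0.38600
  P(4)·log₂(P(4)/Q(4)) = 0.1407·log₂(0.1407/0.0632) = 0.16246
  P(5)·log₂(P(5)/Q(5)) = 0.2264·log₂(0.2264/0.0571) = 0.44993

D_KL(P||Q) = -0.34374 - 0.00486 + 0.38600 + 0.16246 + 0.44993 = 0.64979 ≈ 0.6498 bits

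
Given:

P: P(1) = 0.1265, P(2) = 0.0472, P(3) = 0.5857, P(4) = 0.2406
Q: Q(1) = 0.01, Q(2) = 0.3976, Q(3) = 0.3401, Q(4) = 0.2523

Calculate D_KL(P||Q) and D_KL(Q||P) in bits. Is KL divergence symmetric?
D_KL(P||Q) = 0.7608 bits, D_KL(Q||P) = 0.9364 bits. No, KL divergence is not symmetric.

D_KL(P||Q) = Σ P(x) log₂(P(x)/Q(x))

Computing term by term:
  P(1)·log₂(P(1)/Q(1)) = 0.1265·log₂(0.1265/0.01) = 0.46312
  P(2)·log₂(P(2)/Q(2)) = 0.0472·log₂(0.0472/0.3976) = -0.14511
  P(3)·log₂(P(3)/Q(3)) = 0.5857·log₂(0.5857/0.3401) = 0.45931
  P(4)·log₂(P(4)/Q(4)) = 0.2406·log₂(0.2406/0.2523) = -0.01648

D_KL(P||Q) = 0.46312 - 0.14511 + 0.45931 - 0.01648 = 0.76084 ≈ 0.7608 bits

D_KL(Q||P) = Σ Q(x) log₂(Q(x)/P(x))

Computing term by term:
  Q(1)·log₂(Q(1)/P(1)) = 0.01·log₂(0.01/0.1265) = -0.03661
  Q(2)·log₂(Q(2)/P(2)) = 0.3976·log₂(0.3976/0.0472) = 1.22240
  Q(3)·log₂(Q(3)/P(3)) = 0.3401·log₂(0.3401/0.5857) = -0.26671
  Q(4)·log₂(Q(4)/P(4)) = 0.2523·log₂(0.2523/0.2406) = 0.01728

D_KL(Q||P) = -0.03661 + 1.22240 - 0.26671 + 0.01728 = 0.93636 ≈ 0.9364 bits

These are NOT equal (difference: 0.1756 bits). KL divergence is asymmetric: D_KL(P||Q) ≠ D_KL(Q||P) in general.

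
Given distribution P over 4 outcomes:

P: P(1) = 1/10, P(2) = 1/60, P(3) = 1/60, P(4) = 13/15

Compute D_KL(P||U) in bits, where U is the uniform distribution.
1.2920 bits

U(i) = 1/4 for all i

D_KL(P||U) = Σ P(x) log₂(P(x) / (1/4))
           = Σ P(x) log₂(P(x)) + log₂(4)
           = log₂(4) - H(P)

H(P) = -Σ P(x) log₂(P(x)):
  -P(1)·log₂(P(1)) = -(1/10)·log₂(1/10) = 0.33219
  -P(2)·log₂(P(2)) = -(1/60)·log₂(1/60) = 0.09845
  -P(3)·log₂(P(3)) = -(1/60)·log₂(1/60) = 0.09845
  -P(4)·log₂(P(4)) = -(13/15)·log₂(13/15) = 0.17892
H(P) = 0.33219 + 0.09845 + 0.09845 + 0.17892 = 0.70801 bits

log₂(4) = 2.00000 bits

D_KL(P||U) = 2.00000 - 0.70801 = 1.29199 ≈ 1.2920 bits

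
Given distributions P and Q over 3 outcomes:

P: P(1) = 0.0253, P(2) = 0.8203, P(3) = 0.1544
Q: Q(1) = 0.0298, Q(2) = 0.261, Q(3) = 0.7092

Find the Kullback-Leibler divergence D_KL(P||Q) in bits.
1.0096 bits

D_KL(P||Q) = Σ P(x) log₂(P(x)/Q(x))

Computing term by term:
  P(1)·log₂(P(1)/Q(1)) = 0.0253·log₂(0.0253/0.0298) = -0.00598
  P(2)·log₂(P(2)/Q(2)) = 0.8203·log₂(0.8203/0.261) = 1.35522
  P(3)·log₂(P(3)/Q(3)) = 0.1544·log₂(0.1544/0.7092) = -0.33961

D_KL(P||Q) = -0.00598 + 1.35522 - 0.33961 = 1.00963 ≈ 1.0096 bits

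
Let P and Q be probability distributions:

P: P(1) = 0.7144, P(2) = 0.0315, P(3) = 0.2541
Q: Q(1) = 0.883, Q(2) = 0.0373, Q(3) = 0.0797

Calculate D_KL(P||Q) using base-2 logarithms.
0.1990 bits

D_KL(P||Q) = Σ P(x) log₂(P(x)/Q(x))

Computing term by term:
  P(1)·log₂(P(1)/Q(1)) = 0.7144·log₂(0.7144/0.883) = -0.21838
  P(2)·log₂(P(2)/Q(2)) = 0.0315·log₂(0.0315/0.0373) = -0.00768
  P(3)·log₂(P(3)/Q(3)) = 0.2541·log₂(0.2541/0.0797) = 0.42504

D_KL(P||Q) = -0.21838 - 0.00768 + 0.42504 = 0.19898 ≈ 0.1990 bits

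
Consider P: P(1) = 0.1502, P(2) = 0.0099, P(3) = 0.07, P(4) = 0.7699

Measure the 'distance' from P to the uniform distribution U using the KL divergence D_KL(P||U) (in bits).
0.9643 bits

U(i) = 1/4 for all i

D_KL(P||U) = Σ P(x) log₂(P(x) / (1/4))
           = Σ P(x) log₂(P(x)) + log₂(4)
           = log₂(4) - H(P)

H(P) = -Σ P(x) log₂(P(x)):
  -P(1)·log₂(P(1)) = -(0.1502)·log₂(0.1502) = 0.41080
  -P(2)·log₂(P(2)) = -(0.0099)·log₂(0.0099) = 0.06592
  -P(3)·log₂(P(3)) = -(0.07)·log₂(0.07) = 0.26856
  -P(4)·log₂(P(4)) = -(0.7699)·log₂(0.7699) = 0.29045
H(P) = 0.41080 + 0.06592 + 0.26856 + 0.29045 = 1.03573 bits

log₂(4) = 2.00000 bits

D_KL(P||U) = 2.00000 - 1.03573 = 0.96427 ≈ 0.9643 bits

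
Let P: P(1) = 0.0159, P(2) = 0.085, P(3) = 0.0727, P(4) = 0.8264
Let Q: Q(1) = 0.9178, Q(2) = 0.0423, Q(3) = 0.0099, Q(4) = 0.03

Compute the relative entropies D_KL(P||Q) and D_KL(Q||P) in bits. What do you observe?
D_KL(P||Q) = 4.1550 bits, D_KL(Q||P) = 5.1555 bits. The two directions give different values (D_KL(Q||P) exceeds D_KL(P||Q) by 1.0005 bits): KL divergence is asymmetric.

D_KL(P||Q) = Σ P(x) log₂(P(x)/Q(x))

Computing term by term:
  P(1)·log₂(P(1)/Q(1)) = 0.0159·log₂(0.0159/0.9178) = -0.09303
  P(2)·log₂(P(2)/Q(2)) = 0.085·log₂(0.085/0.0423) = 0.08558
  P(3)·log₂(P(3)/Q(3)) = 0.0727·log₂(0.0727/0.0099) = 0.20912
  P(4)·log₂(P(4)/Q(4)) = 0.8264·log₂(0.8264/0.03) = 3.95334

D_KL(P||Q) = -0.09303 + 0.08558 + 0.20912 + 3.95334 = 4.15501 ≈ 4.1550 bits

D_KL(Q||P) = Σ Q(x) log₂(Q(x)/P(x))

Computing term by term:
  Q(1)·log₂(Q(1)/P(1)) = 0.9178·log₂(0.9178/0.0159) = 5.37012
  Q(2)·log₂(Q(2)/P(2)) = 0.0423·log₂(0.0423/0.085) = -0.04259
  Q(3)·log₂(Q(3)/P(3)) = 0.0099·log₂(0.0099/0.0727) = -0.02848
  Q(4)·log₂(Q(4)/P(4)) = 0.03·log₂(0.03/0.8264) = -0.14351

D_KL(Q||P) = 5.37012 - 0.04259 - 0.02848 - 0.14351 = 5.15554 ≈ 5.1555 bits

These are NOT equal (difference: 1.0005 bits). KL divergence is asymmetric: D_KL(P||Q) ≠ D_KL(Q||P) in general.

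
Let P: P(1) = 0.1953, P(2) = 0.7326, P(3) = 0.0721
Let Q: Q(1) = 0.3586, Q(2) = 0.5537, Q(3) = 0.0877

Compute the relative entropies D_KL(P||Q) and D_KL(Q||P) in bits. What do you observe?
D_KL(P||Q) = 0.1043 bits, D_KL(Q||P) = 0.1155 bits. The two directions give different values (D_KL(Q||P) exceeds D_KL(P||Q) by 0.0112 bits): KL divergence is asymmetric.

D_KL(P||Q) = Σ P(x) log₂(P(x)/Q(x))

Computing term by term:
  P(1)·log₂(P(1)/Q(1)) = 0.1953·log₂(0.1953/0.3586) = -0.17122
  P(2)·log₂(P(2)/Q(2)) = 0.7326·log₂(0.7326/0.5537) = 0.29591
  P(3)·log₂(P(3)/Q(3)) = 0.0721·log₂(0.0721/0.0877) = -0.02037

D_KL(P||Q) = -0.17122 + 0.29591 - 0.02037 = 0.10432 ≈ 0.1043 bits

D_KL(Q||P) = Σ Q(x) log₂(Q(x)/P(x))

Computing term by term:
  Q(1)·log₂(Q(1)/P(1)) = 0.3586·log₂(0.3586/0.1953) = 0.31438
  Q(2)·log₂(Q(2)/P(2)) = 0.5537·log₂(0.5537/0.7326) = -0.22365
  Q(3)·log₂(Q(3)/P(3)) = 0.0877·log₂(0.0877/0.0721) = 0.02478

D_KL(Q||P) = 0.31438 - 0.22365 + 0.02478 = 0.11551 ≈ 0.1155 bits

These are NOT equal (difference: 0.0112 bits). KL divergence is asymmetric: D_KL(P||Q) ≠ D_KL(Q||P) in general.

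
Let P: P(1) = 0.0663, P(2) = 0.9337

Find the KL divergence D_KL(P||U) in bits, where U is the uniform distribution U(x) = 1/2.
0.6480 bits

U(i) = 1/2 for all i

D_KL(P||U) = Σ P(x) log₂(P(x) / (1/2))
           = Σ P(x) log₂(P(x)) + log₂(2)
           = log₂(2) - H(P)

H(P) = -Σ P(x) log₂(P(x)):
  -P(1)·log₂(P(1)) = -(0.0663)·log₂(0.0663) = 0.25955
  -P(2)·log₂(P(2)) = -(0.9337)·log₂(0.9337) = 0.09241
H(P) = 0.25955 + 0.09241 = 0.35196 bits

log₂(2) = 1.00000 bits

D_KL(P||U) = 1.00000 - 0.35196 = 0.64804 ≈ 0.6480 bits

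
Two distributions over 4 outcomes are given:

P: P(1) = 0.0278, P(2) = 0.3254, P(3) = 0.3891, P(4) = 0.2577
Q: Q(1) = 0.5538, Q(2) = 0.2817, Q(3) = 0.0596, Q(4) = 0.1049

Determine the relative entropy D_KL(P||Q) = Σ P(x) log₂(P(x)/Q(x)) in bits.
1.3351 bits

D_KL(P||Q) = Σ P(x) log₂(P(x)/Q(x))

Computing term by term:
  P(1)·log₂(P(1)/Q(1)) = 0.0278·log₂(0.0278/0.5538) = -0.11999
  P(2)·log₂(P(2)/Q(2)) = 0.3254·log₂(0.3254/0.2817) = 0.06770
  P(3)·log₂(P(3)/Q(3)) = 0.3891·log₂(0.3891/0.0596) = 1.05320
  P(4)·log₂(P(4)/Q(4)) = 0.2577·log₂(0.2577/0.1049) = 0.33415

D_KL(P||Q) = -0.11999 + 0.06770 + 1.05320 + 0.33415 = 1.33506 ≈ 1.3351 bits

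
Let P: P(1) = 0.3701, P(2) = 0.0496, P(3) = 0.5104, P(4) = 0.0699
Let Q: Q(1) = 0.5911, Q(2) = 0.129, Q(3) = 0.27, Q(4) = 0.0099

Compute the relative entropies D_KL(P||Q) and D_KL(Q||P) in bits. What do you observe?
D_KL(P||Q) = 0.3476 bits, D_KL(Q||P) = 0.3012 bits. The two directions give different values (D_KL(P||Q) exceeds D_KL(Q||P) by 0.0464 bits): KL divergence is asymmetric.

D_KL(P||Q) = Σ P(x) log₂(P(x)/Q(x))

Computing term by term:
  P(1)·log₂(P(1)/Q(1)) = 0.3701·log₂(0.3701/0.5911) = -0.25000
  P(2)·log₂(P(2)/Q(2)) = 0.0496·log₂(0.0496/0.129) = -0.06840
  P(3)·log₂(P(3)/Q(3)) = 0.5104·log₂(0.5104/0.27) = 0.46889
  P(4)·log₂(P(4)/Q(4)) = 0.0699·log₂(0.0699/0.0099) = 0.19710

D_KL(P||Q) = -0.25000 - 0.06840 + 0.46889 + 0.19710 = 0.34759 ≈ 0.3476 bits

D_KL(Q||P) = Σ Q(x) log₂(Q(x)/P(x))

Computing term by term:
  Q(1)·log₂(Q(1)/P(1)) = 0.5911·log₂(0.5911/0.3701) = 0.39928
  Q(2)·log₂(Q(2)/P(2)) = 0.129·log₂(0.129/0.0496) = 0.17789
  Q(3)·log₂(Q(3)/P(3)) = 0.27·log₂(0.27/0.5104) = -0.24804
  Q(4)·log₂(Q(4)/P(4)) = 0.0099·log₂(0.0099/0.0699) = -0.02792

D_KL(Q||P) = 0.39928 + 0.17789 - 0.24804 - 0.02792 = 0.30121 ≈ 0.3012 bits

These are NOT equal (difference: 0.0464 bits). KL divergence is asymmetric: D_KL(P||Q) ≠ D_KL(Q||P) in general.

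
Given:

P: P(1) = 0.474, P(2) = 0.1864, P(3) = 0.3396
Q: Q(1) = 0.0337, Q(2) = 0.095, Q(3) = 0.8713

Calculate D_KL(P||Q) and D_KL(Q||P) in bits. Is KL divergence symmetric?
D_KL(P||Q) = 1.5275 bits, D_KL(Q||P) = 0.9635 bits. No, KL divergence is not symmetric.

D_KL(P||Q) = Σ P(x) log₂(P(x)/Q(x))

Computing term by term:
  P(1)·log₂(P(1)/Q(1)) = 0.474·log₂(0.474/0.0337) = 1.80787
  P(2)·log₂(P(2)/Q(2)) = 0.1864·log₂(0.1864/0.095) = 0.18126
  P(3)·log₂(P(3)/Q(3)) = 0.3396·log₂(0.3396/0.8713) = -0.46163

D_KL(P||Q) = 1.80787 + 0.18126 - 0.46163 = 1.52750 ≈ 1.5275 bits

D_KL(Q||P) = Σ Q(x) log₂(Q(x)/P(x))

Computing term by term:
  Q(1)·log₂(Q(1)/P(1)) = 0.0337·log₂(0.0337/0.474) = -0.12853
  Q(2)·log₂(Q(2)/P(2)) = 0.095·log₂(0.095/0.1864) = -0.09238
  Q(3)·log₂(Q(3)/P(3)) = 0.8713·log₂(0.8713/0.3396) = 1.18439

D_KL(Q||P) = -0.12853 - 0.09238 + 1.18439 = 0.96348 ≈ 0.9635 bits

These are NOT equal (difference: 0.5640 bits). KL divergence is asymmetric: D_KL(P||Q) ≠ D_KL(Q||P) in general.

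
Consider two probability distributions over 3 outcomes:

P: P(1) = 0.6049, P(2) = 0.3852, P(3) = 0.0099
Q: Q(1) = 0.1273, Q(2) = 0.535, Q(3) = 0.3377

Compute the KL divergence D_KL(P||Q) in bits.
1.1271 bits

D_KL(P||Q) = Σ P(x) log₂(P(x)/Q(x))

Computing term by term:
  P(1)·log₂(P(1)/Q(1)) = 0.6049·log₂(0.6049/0.1273) = 1.36010
  P(2)·log₂(P(2)/Q(2)) = 0.3852·log₂(0.3852/0.535) = -0.18256
  P(3)·log₂(P(3)/Q(3)) = 0.0099·log₂(0.0099/0.3377) = -0.05041

D_KL(P||Q) = 1.36010 - 0.18256 - 0.05041 = 1.12713 ≈ 1.1271 bits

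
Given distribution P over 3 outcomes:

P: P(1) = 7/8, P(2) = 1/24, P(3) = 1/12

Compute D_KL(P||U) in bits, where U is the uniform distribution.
0.9266 bits

U(i) = 1/3 for all i

D_KL(P||U) = Σ P(x) log₂(P(x) / (1/3))
           = Σ P(x) log₂(P(x)) + log₂(3)
           = log₂(3) - H(P)

H(P) = -Σ P(x) log₂(P(x)):
  -P(1)·log₂(P(1)) = -(7/8)·log₂(7/8) = 0.16856
  -P(2)·log₂(P(2)) = -(1/24)·log₂(1/24) = 0.19104
  -P(3)·log₂(P(3)) = -(1/12)·log₂(1/12) = 0.29875
H(P) = 0.16856 + 0.19104 + 0.29875 = 0.65835 bits

log₂(3) = 1.58496 bits

D_KL(P||U) = 1.58496 - 0.65835 = 0.92661 ≈ 0.9266 bits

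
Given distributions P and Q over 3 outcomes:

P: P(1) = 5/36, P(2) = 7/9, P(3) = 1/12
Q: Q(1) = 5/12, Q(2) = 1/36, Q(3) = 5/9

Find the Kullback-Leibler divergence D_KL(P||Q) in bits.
3.2908 bits

D_KL(P||Q) = Σ P(x) log₂(P(x)/Q(x))

Computing term by term:
  P(1)·log₂(P(1)/Q(1)) = (5/36)·log₂((5/36)/(5/12)) = -0.22013
  P(2)·log₂(P(2)/Q(2)) = (7/9)·log₂((7/9)/(1/36)) = 3.73905
  P(3)·log₂(P(3)/Q(3)) = (1/12)·log₂((1/12)/(5/9)) = -0.22808

D_KL(P||Q) = -0.22013 + 3.73905 - 0.22808 = 3.29084 ≈ 3.2908 bits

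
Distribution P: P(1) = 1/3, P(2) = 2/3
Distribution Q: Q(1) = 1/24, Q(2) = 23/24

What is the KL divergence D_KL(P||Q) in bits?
0.6510 bits

D_KL(P||Q) = Σ P(x) log₂(P(x)/Q(x))

Computing term by term:
  P(1)·log₂(P(1)/Q(1)) = (1/3)·log₂((1/3)/(1/24)) = 1.00000
  P(2)·log₂(P(2)/Q(2)) = (2/3)·log₂((2/3)/(23/24)) = -0.34904

D_KL(P||Q) = 1.00000 - 0.34904 = 0.65096 ≈ 0.6510 bits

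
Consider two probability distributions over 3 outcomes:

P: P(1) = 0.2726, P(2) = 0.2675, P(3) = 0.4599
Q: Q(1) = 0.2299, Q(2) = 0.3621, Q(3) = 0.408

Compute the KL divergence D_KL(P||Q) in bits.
0.0296 bits

D_KL(P||Q) = Σ P(x) log₂(P(x)/Q(x))

Computing term by term:
  P(1)·log₂(P(1)/Q(1)) = 0.2726·log₂(0.2726/0.2299) = 0.06700
  P(2)·log₂(P(2)/Q(2)) = 0.2675·log₂(0.2675/0.3621) = -0.11686
  P(3)·log₂(P(3)/Q(3)) = 0.4599·log₂(0.4599/0.408) = 0.07945

D_KL(P||Q) = 0.06700 - 0.11686 + 0.07945 = 0.02959 ≈ 0.0296 bits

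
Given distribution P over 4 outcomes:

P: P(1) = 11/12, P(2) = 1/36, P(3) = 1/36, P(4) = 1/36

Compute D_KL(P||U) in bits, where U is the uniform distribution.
1.4541 bits

U(i) = 1/4 for all i

D_KL(P||U) = Σ P(x) log₂(P(x) / (1/4))
           = Σ P(x) log₂(P(x)) + log₂(4)
           = log₂(4) - H(P)

H(P) = -Σ P(x) log₂(P(x)):
  -P(1)·log₂(P(1)) = -(11/12)·log₂(11/12) = 0.11507
  -P(2)·log₂(P(2)) = -(1/36)·log₂(1/36) = 0.14361
  -P(3)·log₂(P(3)) = -(1/36)·log₂(1/36) = 0.14361
  -P(4)·log₂(P(4)) = -(1/36)·log₂(1/36) = 0.14361
H(P) = 0.11507 + 0.14361 + 0.14361 + 0.14361 = 0.54590 bits

log₂(4) = 2.00000 bits

D_KL(P||U) = 2.00000 - 0.54590 = 1.45410 ≈ 1.4541 bits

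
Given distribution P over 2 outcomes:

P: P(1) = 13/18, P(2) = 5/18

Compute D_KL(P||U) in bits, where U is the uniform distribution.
0.1476 bits

U(i) = 1/2 for all i

D_KL(P||U) = Σ P(x) log₂(P(x) / (1/2))
           = Σ P(x) log₂(P(x)) + log₂(2)
           = log₂(2) - H(P)

H(P) = -Σ P(x) log₂(P(x)):
  -P(1)·log₂(P(1)) = -(13/18)·log₂(13/18) = 0.33907
  -P(2)·log₂(P(2)) = -(5/18)·log₂(5/18) = 0.51333
H(P) = 0.33907 + 0.51333 = 0.85240 bits

log₂(2) = 1.00000 bits

D_KL(P||U) = 1.00000 - 0.85240 = 0.14760 ≈ 0.1476 bits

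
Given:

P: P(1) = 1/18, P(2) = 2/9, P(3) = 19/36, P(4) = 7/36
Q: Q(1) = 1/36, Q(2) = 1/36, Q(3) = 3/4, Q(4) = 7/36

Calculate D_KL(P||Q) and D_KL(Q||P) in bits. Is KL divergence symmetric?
D_KL(P||Q) = 0.4547 bits, D_KL(Q||P) = 0.2691 bits. No, KL divergence is not symmetric.

D_KL(P||Q) = Σ P(x) log₂(P(x)/Q(x))

Computing term by term:
  P(1)·log₂(P(1)/Q(1)) = (1/18)·log₂((1/18)/(1/36)) = 0.05556
  P(2)·log₂(P(2)/Q(2)) = (2/9)·log₂((2/9)/(1/36)) = 0.66667
  P(3)·log₂(P(3)/Q(3)) = (19/36)·log₂((19/36)/(3/4)) = -0.26756
  P(4)·log₂(P(4)/Q(4)) = (7/36)·log₂((7/36)/(7/36)) = 0.00000

D_KL(P||Q) = 0.05556 + 0.66667 - 0.26756 + 0.00000 = 0.45467 ≈ 0.4547 bits

D_KL(Q||P) = Σ Q(x) log₂(Q(x)/P(x))

Computing term by term:
  Q(1)·log₂(Q(1)/P(1)) = (1/36)·log₂((1/36)/(1/18)) = -0.02778
  Q(2)·log₂(Q(2)/P(2)) = (1/36)·log₂((1/36)/(2/9)) = -0.08333
  Q(3)·log₂(Q(3)/P(3)) = (3/4)·log₂((3/4)/(19/36)) = 0.38022
  Q(4)·log₂(Q(4)/P(4)) = (7/36)·log₂((7/36)/(7/36)) = 0.00000

D_KL(Q||P) = -0.02778 - 0.08333 + 0.38022 + 0.00000 = 0.26911 ≈ 0.2691 bits

These are NOT equal (difference: 0.1856 bits). KL divergence is asymmetric: D_KL(P||Q) ≠ D_KL(Q||P) in general.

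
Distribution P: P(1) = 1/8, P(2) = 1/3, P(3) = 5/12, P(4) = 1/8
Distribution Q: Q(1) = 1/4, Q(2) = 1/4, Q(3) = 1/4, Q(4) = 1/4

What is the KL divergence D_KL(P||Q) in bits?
0.1954 bits

D_KL(P||Q) = Σ P(x) log₂(P(x)/Q(x))

Computing term by term:
  P(1)·log₂(P(1)/Q(1)) = (1/8)·log₂((1/8)/(1/4)) = -0.12500
  P(2)·log₂(P(2)/Q(2)) = (1/3)·log₂((1/3)/(1/4)) = 0.13835
  P(3)·log₂(P(3)/Q(3)) = (5/12)·log₂((5/12)/(1/4)) = 0.30707
  P(4)·log₂(P(4)/Q(4)) = (1/8)·log₂((1/8)/(1/4)) = -0.12500

D_KL(P||Q) = -0.12500 + 0.13835 + 0.30707 - 0.12500 = 0.19542 ≈ 0.1954 bits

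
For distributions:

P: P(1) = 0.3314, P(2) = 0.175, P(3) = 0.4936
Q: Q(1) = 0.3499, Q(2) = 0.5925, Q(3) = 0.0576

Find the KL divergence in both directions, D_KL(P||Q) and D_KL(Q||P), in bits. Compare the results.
D_KL(P||Q) = 1.1959 bits, D_KL(Q||P) = 0.8914 bits. D_KL(P||Q) is larger than D_KL(Q||P) by 0.3045 bits; the two directions differ.

D_KL(P||Q) = Σ P(x) log₂(P(x)/Q(x))

Computing term by term:
  P(1)·log₂(P(1)/Q(1)) = 0.3314·log₂(0.3314/0.3499) = -0.02597
  P(2)·log₂(P(2)/Q(2)) = 0.175·log₂(0.175/0.5925) = -0.30791
  P(3)·log₂(P(3)/Q(3)) = 0.4936·log₂(0.4936/0.0576) = 1.52977

D_KL(P||Q) = -0.02597 - 0.30791 + 1.52977 = 1.19589 ≈ 1.1959 bits

D_KL(Q||P) = Σ Q(x) log₂(Q(x)/P(x))

Computing term by term:
  Q(1)·log₂(Q(1)/P(1)) = 0.3499·log₂(0.3499/0.3314) = 0.02742
  Q(2)·log₂(Q(2)/P(2)) = 0.5925·log₂(0.5925/0.175) = 1.04248
  Q(3)·log₂(Q(3)/P(3)) = 0.0576·log₂(0.0576/0.4936) = -0.17851

D_KL(Q||P) = 0.02742 + 1.04248 - 0.17851 = 0.89139 ≈ 0.8914 bits

These are NOT equal (difference: 0.3045 bits). KL divergence is asymmetric: D_KL(P||Q) ≠ D_KL(Q||P) in general.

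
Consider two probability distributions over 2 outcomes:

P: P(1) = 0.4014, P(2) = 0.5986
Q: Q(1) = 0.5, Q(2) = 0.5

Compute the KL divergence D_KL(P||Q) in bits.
0.0282 bits

D_KL(P||Q) = Σ P(x) log₂(P(x)/Q(x))

Computing term by term:
  P(1)·log₂(P(1)/Q(1)) = 0.4014·log₂(0.4014/0.5) = -0.12720
  P(2)·log₂(P(2)/Q(2)) = 0.5986·log₂(0.5986/0.5) = 0.15543

D_KL(P||Q) = -0.12720 + 0.15543 = 0.02823 ≈ 0.0282 bits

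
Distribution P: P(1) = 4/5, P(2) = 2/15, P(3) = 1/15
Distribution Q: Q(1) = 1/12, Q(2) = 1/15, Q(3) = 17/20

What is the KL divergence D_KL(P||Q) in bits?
2.4989 bits

D_KL(P||Q) = Σ P(x) log₂(P(x)/Q(x))

Computing term by term:
  P(1)·log₂(P(1)/Q(1)) = (4/5)·log₂((4/5)/(1/12)) = 2.61043
  P(2)·log₂(P(2)/Q(2)) = (2/15)·log₂((2/15)/(1/15)) = 0.13333
  P(3)·log₂(P(3)/Q(3)) = (1/15)·log₂((1/15)/(17/20)) = -0.24483

D_KL(P||Q) = 2.61043 + 0.13333 - 0.24483 = 2.49893 ≈ 2.4989 bits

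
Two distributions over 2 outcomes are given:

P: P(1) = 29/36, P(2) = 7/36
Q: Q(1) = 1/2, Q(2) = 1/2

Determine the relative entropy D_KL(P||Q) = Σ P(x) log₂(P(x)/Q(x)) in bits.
0.2893 bits

D_KL(P||Q) = Σ P(x) log₂(P(x)/Q(x))

Computing term by term:
  P(1)·log₂(P(1)/Q(1)) = (29/36)·log₂((29/36)/(1/2)) = 0.55427
  P(2)·log₂(P(2)/Q(2)) = (7/36)·log₂((7/36)/(1/2)) = -0.26494

D_KL(P||Q) = 0.55427 - 0.26494 = 0.28933 ≈ 0.2893 bits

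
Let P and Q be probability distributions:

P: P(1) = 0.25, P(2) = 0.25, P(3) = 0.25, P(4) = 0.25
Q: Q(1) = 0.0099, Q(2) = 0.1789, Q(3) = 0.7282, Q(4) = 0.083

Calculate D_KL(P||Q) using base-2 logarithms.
1.2974 bits

D_KL(P||Q) = Σ P(x) log₂(P(x)/Q(x))

Computing term by term:
  P(1)·log₂(P(1)/Q(1)) = 0.25·log₂(0.25/0.0099) = 1.16459
  P(2)·log₂(P(2)/Q(2)) = 0.25·log₂(0.25/0.1789) = 0.12069
  P(3)·log₂(P(3)/Q(3)) = 0.25·log₂(0.25/0.7282) = -0.38560
  P(4)·log₂(P(4)/Q(4)) = 0.25·log₂(0.25/0.083) = 0.39769

D_KL(P||Q) = 1.16459 + 0.12069 - 0.38560 + 0.39769 = 1.29737 ≈ 1.2974 bits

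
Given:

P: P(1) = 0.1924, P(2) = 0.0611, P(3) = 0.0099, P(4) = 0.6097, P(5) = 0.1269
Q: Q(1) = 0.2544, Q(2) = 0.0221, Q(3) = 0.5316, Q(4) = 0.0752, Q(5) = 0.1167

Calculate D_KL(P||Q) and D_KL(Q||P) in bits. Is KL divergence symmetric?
D_KL(P||Q) = 1.8114 bits, D_KL(Q||P) = 2.8839 bits. No, KL divergence is not symmetric.

D_KL(P||Q) = Σ P(x) log₂(P(x)/Q(x))

Computing term by term:
  P(1)·log₂(P(1)/Q(1)) = 0.1924·log₂(0.1924/0.2544) = -0.07754
  P(2)·log₂(P(2)/Q(2)) = 0.0611·log₂(0.0611/0.0221) = 0.08964
  P(3)·log₂(P(3)/Q(3)) = 0.0099·log₂(0.0099/0.5316) = -0.05689
  P(4)·log₂(P(4)/Q(4)) = 0.6097·log₂(0.6097/0.0752) = 1.84086
  P(5)·log₂(P(5)/Q(5)) = 0.1269·log₂(0.1269/0.1167) = 0.01534

D_KL(P||Q) = -0.07754 + 0.08964 - 0.05689 + 1.84086 + 0.01534 = 1.81141 ≈ 1.8114 bits

D_KL(Q||P) = Σ Q(x) log₂(Q(x)/P(x))

Computing term by term:
  Q(1)·log₂(Q(1)/P(1)) = 0.2544·log₂(0.2544/0.1924) = 0.10252
  Q(2)·log₂(Q(2)/P(2)) = 0.0221·log₂(0.0221/0.0611) = -0.03242
  Q(3)·log₂(Q(3)/P(3)) = 0.5316·log₂(0.5316/0.0099) = 3.05498
  Q(4)·log₂(Q(4)/P(4)) = 0.0752·log₂(0.0752/0.6097) = -0.22705
  Q(5)·log₂(Q(5)/P(5)) = 0.1167·log₂(0.1167/0.1269) = -0.01411

D_KL(Q||P) = 0.10252 - 0.03242 + 3.05498 - 0.22705 - 0.01411 = 2.88392 ≈ 2.8839 bits

These are NOT equal (difference: 1.0725 bits). KL divergence is asymmetric: D_KL(P||Q) ≠ D_KL(Q||P) in general.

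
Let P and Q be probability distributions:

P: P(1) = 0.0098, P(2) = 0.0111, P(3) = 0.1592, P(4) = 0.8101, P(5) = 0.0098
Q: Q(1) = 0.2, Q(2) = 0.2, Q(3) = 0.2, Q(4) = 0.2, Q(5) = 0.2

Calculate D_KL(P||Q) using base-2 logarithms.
1.4509 bits

D_KL(P||Q) = Σ P(x) log₂(P(x)/Q(x))

Computing term by term:
  P(1)·log₂(P(1)/Q(1)) = 0.0098·log₂(0.0098/0.2) = -0.04264
  P(2)·log₂(P(2)/Q(2)) = 0.0111·log₂(0.0111/0.2) = -0.04630
  P(3)·log₂(P(3)/Q(3)) = 0.1592·log₂(0.1592/0.2) = -0.05240
  P(4)·log₂(P(4)/Q(4)) = 0.8101·log₂(0.8101/0.2) = 1.63486
  P(5)·log₂(P(5)/Q(5)) = 0.0098·log₂(0.0098/0.2) = -0.04264

D_KL(P||Q) = -0.04264 - 0.04630 - 0.05240 + 1.63486 - 0.04264 = 1.45088 ≈ 1.4509 bits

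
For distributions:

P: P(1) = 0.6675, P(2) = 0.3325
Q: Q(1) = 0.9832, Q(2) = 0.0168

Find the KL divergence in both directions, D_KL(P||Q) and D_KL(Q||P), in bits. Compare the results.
D_KL(P||Q) = 1.0591 bits, D_KL(Q||P) = 0.4770 bits. D_KL(P||Q) is larger than D_KL(Q||P) by 0.5821 bits; the two directions differ.

D_KL(P||Q) = Σ P(x) log₂(P(x)/Q(x))

Computing term by term:
  P(1)·log₂(P(1)/Q(1)) = 0.6675·log₂(0.6675/0.9832) = -0.37294
  P(2)·log₂(P(2)/Q(2)) = 0.3325·log₂(0.3325/0.0168) = 1.43202

D_KL(P||Q) = -0.37294 + 1.43202 = 1.05908 ≈ 1.0591 bits

D_KL(Q||P) = Σ Q(x) log₂(Q(x)/P(x))

Computing term by term:
  Q(1)·log₂(Q(1)/P(1)) = 0.9832·log₂(0.9832/0.6675) = 0.54933
  Q(2)·log₂(Q(2)/P(2)) = 0.0168·log₂(0.0168/0.3325) = -0.07235

D_KL(Q||P) = 0.54933 - 0.07235 = 0.47698 ≈ 0.4770 bits

These are NOT equal (difference: 0.5821 bits). KL divergence is asymmetric: D_KL(P||Q) ≠ D_KL(Q||P) in general.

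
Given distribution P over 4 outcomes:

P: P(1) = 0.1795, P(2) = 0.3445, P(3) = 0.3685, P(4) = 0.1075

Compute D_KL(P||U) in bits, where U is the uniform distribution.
0.1489 bits

U(i) = 1/4 for all i

D_KL(P||U) = Σ P(x) log₂(P(x) / (1/4))
           = Σ P(x) log₂(P(x)) + log₂(4)
           = log₂(4) - H(P)

H(P) = -Σ P(x) log₂(P(x)):
  -P(1)·log₂(P(1)) = -(0.1795)·log₂(0.1795) = 0.44479
  -P(2)·log₂(P(2)) = -(0.3445)·log₂(0.3445) = 0.52964
  -P(3)·log₂(P(3)) = -(0.3685)·log₂(0.3685) = 0.53074
  -P(4)·log₂(P(4)) = -(0.1075)·log₂(0.1075) = 0.34589
H(P) = 0.44479 + 0.52964 + 0.53074 + 0.34589 = 1.85106 bits

log₂(4) = 2.00000 bits

D_KL(P||U) = 2.00000 - 1.85106 = 0.14894 ≈ 0.1489 bits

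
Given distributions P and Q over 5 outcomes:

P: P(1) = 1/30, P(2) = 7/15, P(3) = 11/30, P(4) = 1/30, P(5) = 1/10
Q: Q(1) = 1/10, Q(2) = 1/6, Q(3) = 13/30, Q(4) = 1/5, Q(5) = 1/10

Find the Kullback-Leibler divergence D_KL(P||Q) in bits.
0.4658 bits

D_KL(P||Q) = Σ P(x) log₂(P(x)/Q(x))

Computing term by term:
  P(1)·log₂(P(1)/Q(1)) = (1/30)·log₂((1/30)/(1/10)) = -0.05283
  P(2)·log₂(P(2)/Q(2)) = (7/15)·log₂((7/15)/(1/6)) = 0.69320
  P(3)·log₂(P(3)/Q(3)) = (11/30)·log₂((11/30)/(13/30)) = -0.08837
  P(4)·log₂(P(4)/Q(4)) = (1/30)·log₂((1/30)/(1/5)) = -0.08617
  P(5)·log₂(P(5)/Q(5)) = (1/10)·log₂((1/10)/(1/10)) = 0.00000

D_KL(P||Q) = -0.05283 + 0.69320 - 0.08837 - 0.08617 + 0.00000 = 0.46583 ≈ 0.4658 bits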